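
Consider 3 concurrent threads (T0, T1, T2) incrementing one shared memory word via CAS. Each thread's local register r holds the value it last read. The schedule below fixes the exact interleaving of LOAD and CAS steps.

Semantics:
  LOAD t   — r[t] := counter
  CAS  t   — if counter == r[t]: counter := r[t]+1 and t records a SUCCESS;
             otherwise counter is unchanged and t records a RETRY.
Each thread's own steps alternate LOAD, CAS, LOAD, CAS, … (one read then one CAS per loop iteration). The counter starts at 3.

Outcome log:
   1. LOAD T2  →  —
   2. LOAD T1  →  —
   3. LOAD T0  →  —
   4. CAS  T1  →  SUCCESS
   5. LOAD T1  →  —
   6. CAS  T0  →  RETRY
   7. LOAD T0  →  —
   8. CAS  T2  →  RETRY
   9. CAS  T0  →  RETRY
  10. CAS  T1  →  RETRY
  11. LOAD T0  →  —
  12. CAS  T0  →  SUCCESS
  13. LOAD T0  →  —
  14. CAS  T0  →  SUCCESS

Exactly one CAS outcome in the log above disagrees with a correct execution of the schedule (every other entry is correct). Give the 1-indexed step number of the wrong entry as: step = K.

step = 9

Re-executing:
   1) LOAD T2:  M=3  r_T2=3
   2) LOAD T1:  M=3  r_T1=3
   3) LOAD T0:  M=3  r_T0=3
   4) CAS  T1:  M=4  r_T1=3 ✓
   5) LOAD T1:  M=4  r_T1=4
   6) CAS  T0:  M=4  r_T0=3 ✗
   7) LOAD T0:  M=4  r_T0=4
   8) CAS  T2:  M=4  r_T2=3 ✗
   9) CAS  T0:  M=5  r_T0=4 ✓
  10) CAS  T1:  M=5  r_T1=4 ✗
  11) LOAD T0:  M=5  r_T0=5
  12) CAS  T0:  M=6  r_T0=5 ✓
  13) LOAD T0:  M=6  r_T0=6
  14) CAS  T0:  M=7  r_T0=6 ✓
Log disagrees first at step 9.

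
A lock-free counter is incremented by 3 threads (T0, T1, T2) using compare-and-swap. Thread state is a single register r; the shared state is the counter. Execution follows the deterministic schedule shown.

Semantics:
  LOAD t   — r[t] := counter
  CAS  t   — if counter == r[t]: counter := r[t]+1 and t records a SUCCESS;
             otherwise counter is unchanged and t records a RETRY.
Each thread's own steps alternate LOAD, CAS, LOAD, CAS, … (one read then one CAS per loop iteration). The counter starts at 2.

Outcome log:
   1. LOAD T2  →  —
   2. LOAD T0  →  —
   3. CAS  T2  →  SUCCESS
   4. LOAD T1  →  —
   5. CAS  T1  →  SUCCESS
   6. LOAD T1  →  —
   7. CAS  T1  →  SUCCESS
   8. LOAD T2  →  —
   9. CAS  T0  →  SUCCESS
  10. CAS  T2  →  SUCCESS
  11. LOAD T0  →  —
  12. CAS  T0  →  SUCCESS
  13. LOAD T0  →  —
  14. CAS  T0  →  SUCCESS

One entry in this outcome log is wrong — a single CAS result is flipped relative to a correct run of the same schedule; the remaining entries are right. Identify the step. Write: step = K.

step = 9

Correct run:
[1] T2.load  rd  (counter 2, T2.r 2)
[2] T0.load  rd  (counter 2, T0.r 2)
[3] T2.cas  hit  (counter 3, T2.r 2)
[4] T1.load  rd  (counter 3, T1.r 3)
[5] T1.cas  hit  (counter 4, T1.r 3)
[6] T1.load  rd  (counter 4, T1.r 4)
[7] T1.cas  hit  (counter 5, T1.r 4)
[8] T2.load  rd  (counter 5, T2.r 5)
[9] T0.cas  miss  (counter 5, T0.r 2)
[10] T2.cas  hit  (counter 6, T2.r 5)
[11] T0.load  rd  (counter 6, T0.r 6)
[12] T0.cas  hit  (counter 7, T0.r 6)
[13] T0.load  rd  (counter 7, T0.r 7)
[14] T0.cas  hit  (counter 8, T0.r 7)
Mismatch at 9.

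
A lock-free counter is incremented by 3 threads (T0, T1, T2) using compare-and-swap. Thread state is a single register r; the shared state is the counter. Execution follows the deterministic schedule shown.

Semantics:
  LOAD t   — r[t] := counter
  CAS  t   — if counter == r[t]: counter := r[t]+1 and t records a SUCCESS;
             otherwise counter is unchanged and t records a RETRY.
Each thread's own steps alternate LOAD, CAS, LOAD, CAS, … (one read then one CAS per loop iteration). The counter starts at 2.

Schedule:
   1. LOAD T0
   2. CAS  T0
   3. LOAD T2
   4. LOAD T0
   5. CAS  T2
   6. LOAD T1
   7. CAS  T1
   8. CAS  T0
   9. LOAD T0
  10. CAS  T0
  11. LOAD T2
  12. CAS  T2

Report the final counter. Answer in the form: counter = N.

#1 T0 reads 2
#2 T0 CAS(2→3) writes; counter now 3
#3 T2 reads 3
#4 T0 reads 3
#5 T2 CAS(3→4) writes; counter now 4
#6 T1 reads 4
#7 T1 CAS(4→5) writes; counter now 5
#8 T0 CAS(3→4) fails; counter now 5
#9 T0 reads 5
#10 T0 CAS(5→6) writes; counter now 6
#11 T2 reads 6
#12 T2 CAS(6→7) writes; counter now 7

counter = 7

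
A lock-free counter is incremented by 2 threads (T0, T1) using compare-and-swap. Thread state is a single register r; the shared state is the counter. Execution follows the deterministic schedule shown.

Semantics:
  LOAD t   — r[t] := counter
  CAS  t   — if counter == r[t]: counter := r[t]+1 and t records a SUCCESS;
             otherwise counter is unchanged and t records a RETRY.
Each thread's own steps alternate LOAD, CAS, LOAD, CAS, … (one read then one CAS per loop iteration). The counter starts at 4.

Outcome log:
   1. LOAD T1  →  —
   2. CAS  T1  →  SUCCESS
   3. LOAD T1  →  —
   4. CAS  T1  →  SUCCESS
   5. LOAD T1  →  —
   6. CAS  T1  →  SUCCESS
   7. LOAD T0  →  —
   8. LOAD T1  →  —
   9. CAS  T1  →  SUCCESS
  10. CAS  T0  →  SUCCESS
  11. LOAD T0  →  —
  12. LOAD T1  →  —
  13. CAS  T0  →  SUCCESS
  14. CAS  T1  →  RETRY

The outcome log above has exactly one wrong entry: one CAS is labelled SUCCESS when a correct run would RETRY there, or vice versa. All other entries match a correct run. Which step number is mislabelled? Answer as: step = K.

step = 10

Re-executing:
step 1: T1 LOAD ⇒ load; ctr=4 reg=4
step 2: T1 CAS ⇒ ok; ctr=5 reg=4
step 3: T1 LOAD ⇒ load; ctr=5 reg=5
step 4: T1 CAS ⇒ ok; ctr=6 reg=5
step 5: T1 LOAD ⇒ load; ctr=6 reg=6
step 6: T1 CAS ⇒ ok; ctr=7 reg=6
step 7: T0 LOAD ⇒ load; ctr=7 reg=7
step 8: T1 LOAD ⇒ load; ctr=7 reg=7
step 9: T1 CAS ⇒ ok; ctr=8 reg=7
step 10: T0 CAS ⇒ retry; ctr=8 reg=7
step 11: T0 LOAD ⇒ load; ctr=8 reg=8
step 12: T1 LOAD ⇒ load; ctr=8 reg=8
step 13: T0 CAS ⇒ ok; ctr=9 reg=8
step 14: T1 CAS ⇒ retry; ctr=9 reg=8
Log disagrees first at step 10.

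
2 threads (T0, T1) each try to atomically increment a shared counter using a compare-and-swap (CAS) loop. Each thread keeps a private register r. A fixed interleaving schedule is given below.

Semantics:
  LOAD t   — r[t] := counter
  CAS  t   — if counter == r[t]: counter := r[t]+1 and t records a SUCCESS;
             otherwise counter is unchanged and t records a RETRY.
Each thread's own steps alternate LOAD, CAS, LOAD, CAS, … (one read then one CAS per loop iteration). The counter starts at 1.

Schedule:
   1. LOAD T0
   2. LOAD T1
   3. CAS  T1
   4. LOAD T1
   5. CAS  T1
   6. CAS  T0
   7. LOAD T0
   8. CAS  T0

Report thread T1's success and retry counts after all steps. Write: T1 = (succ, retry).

[1] T0.load  rd  (counter 1, T0.r 1)
[2] T1.load  rd  (counter 1, T1.r 1)
[3] T1.cas  hit  (counter 2, T1.r 1)
[4] T1.load  rd  (counter 2, T1.r 2)
[5] T1.cas  hit  (counter 3, T1.r 2)
[6] T0.cas  miss  (counter 3, T0.r 1)
[7] T0.load  rd  (counter 3, T0.r 3)
[8] T0.cas  hit  (counter 4, T0.r 3)

T1 = (2, 0)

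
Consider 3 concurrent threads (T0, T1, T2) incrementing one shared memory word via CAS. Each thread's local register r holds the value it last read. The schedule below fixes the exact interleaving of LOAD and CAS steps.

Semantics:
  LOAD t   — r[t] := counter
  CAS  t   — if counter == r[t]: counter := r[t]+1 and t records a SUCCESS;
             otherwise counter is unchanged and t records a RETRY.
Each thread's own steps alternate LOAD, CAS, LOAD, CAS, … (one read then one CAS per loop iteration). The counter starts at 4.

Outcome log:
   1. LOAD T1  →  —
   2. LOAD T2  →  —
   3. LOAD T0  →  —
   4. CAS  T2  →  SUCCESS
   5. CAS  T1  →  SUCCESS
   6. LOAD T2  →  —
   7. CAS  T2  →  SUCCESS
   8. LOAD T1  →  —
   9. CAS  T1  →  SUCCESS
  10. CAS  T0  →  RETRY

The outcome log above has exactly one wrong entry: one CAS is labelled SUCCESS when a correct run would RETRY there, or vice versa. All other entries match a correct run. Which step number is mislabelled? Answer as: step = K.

Re-executing:
   1) LOAD T1:  M=4  r_T1=4
   2) LOAD T2:  M=4  r_T2=4
   3) LOAD T0:  M=4  r_T0=4
   4) CAS  T2:  M=5  r_T2=4 ✓
   5) CAS  T1:  M=5  r_T1=4 ✗
   6) LOAD T2:  M=5  r_T2=5
   7) CAS  T2:  M=6  r_T2=5 ✓
   8) LOAD T1:  M=6  r_T1=6
   9) CAS  T1:  M=7  r_T1=6 ✓
  10) CAS  T0:  M=7  r_T0=4 ✗
Log disagrees first at step 5.

step = 5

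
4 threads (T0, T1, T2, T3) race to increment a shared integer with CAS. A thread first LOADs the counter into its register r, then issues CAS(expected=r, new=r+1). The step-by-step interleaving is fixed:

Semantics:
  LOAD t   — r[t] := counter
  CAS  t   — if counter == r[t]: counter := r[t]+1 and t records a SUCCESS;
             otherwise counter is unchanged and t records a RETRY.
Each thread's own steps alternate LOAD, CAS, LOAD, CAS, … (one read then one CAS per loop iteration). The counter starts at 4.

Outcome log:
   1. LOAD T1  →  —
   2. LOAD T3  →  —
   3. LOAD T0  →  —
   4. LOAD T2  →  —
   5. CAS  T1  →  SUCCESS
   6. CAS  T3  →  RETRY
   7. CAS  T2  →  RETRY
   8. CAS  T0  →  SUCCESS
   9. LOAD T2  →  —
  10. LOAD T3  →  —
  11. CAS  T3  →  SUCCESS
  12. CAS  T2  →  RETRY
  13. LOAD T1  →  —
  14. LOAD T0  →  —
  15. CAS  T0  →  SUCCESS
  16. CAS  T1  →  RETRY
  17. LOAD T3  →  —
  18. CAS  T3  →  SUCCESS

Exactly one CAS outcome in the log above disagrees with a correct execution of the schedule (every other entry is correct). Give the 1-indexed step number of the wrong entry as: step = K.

step = 8

Correct run:
step 1: T1 LOAD ⇒ load; ctr=4 reg=4
step 2: T3 LOAD ⇒ load; ctr=4 reg=4
step 3: T0 LOAD ⇒ load; ctr=4 reg=4
step 4: T2 LOAD ⇒ load; ctr=4 reg=4
step 5: T1 CAS ⇒ ok; ctr=5 reg=4
step 6: T3 CAS ⇒ retry; ctr=5 reg=4
step 7: T2 CAS ⇒ retry; ctr=5 reg=4
step 8: T0 CAS ⇒ retry; ctr=5 reg=4
step 9: T2 LOAD ⇒ load; ctr=5 reg=5
step 10: T3 LOAD ⇒ load; ctr=5 reg=5
step 11: T3 CAS ⇒ ok; ctr=6 reg=5
step 12: T2 CAS ⇒ retry; ctr=6 reg=5
step 13: T1 LOAD ⇒ load; ctr=6 reg=6
step 14: T0 LOAD ⇒ load; ctr=6 reg=6
step 15: T0 CAS ⇒ ok; ctr=7 reg=6
step 16: T1 CAS ⇒ retry; ctr=7 reg=6
step 17: T3 LOAD ⇒ load; ctr=7 reg=7
step 18: T3 CAS ⇒ ok; ctr=8 reg=7
Flip is step 8.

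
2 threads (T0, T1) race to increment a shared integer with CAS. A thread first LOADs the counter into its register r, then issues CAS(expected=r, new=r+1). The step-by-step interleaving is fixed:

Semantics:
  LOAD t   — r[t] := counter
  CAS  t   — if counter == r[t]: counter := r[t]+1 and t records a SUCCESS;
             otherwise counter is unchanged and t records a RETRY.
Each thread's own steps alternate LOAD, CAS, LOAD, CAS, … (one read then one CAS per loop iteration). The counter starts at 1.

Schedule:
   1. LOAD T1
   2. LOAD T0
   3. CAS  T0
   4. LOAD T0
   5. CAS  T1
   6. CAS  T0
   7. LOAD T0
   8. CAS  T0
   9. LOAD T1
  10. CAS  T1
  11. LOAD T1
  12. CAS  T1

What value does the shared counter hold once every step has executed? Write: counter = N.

counter = 6

[1] T1.load  rd  (counter 1, T1.r 1)
[2] T0.load  rd  (counter 1, T0.r 1)
[3] T0.cas  hit  (counter 2, T0.r 1)
[4] T0.load  rd  (counter 2, T0.r 2)
[5] T1.cas  miss  (counter 2, T1.r 1)
[6] T0.cas  hit  (counter 3, T0.r 2)
[7] T0.load  rd  (counter 3, T0.r 3)
[8] T0.cas  hit  (counter 4, T0.r 3)
[9] T1.load  rd  (counter 4, T1.r 4)
[10] T1.cas  hit  (counter 5, T1.r 4)
[11] T1.load  rd  (counter 5, T1.r 5)
[12] T1.cas  hit  (counter 6, T1.r 5)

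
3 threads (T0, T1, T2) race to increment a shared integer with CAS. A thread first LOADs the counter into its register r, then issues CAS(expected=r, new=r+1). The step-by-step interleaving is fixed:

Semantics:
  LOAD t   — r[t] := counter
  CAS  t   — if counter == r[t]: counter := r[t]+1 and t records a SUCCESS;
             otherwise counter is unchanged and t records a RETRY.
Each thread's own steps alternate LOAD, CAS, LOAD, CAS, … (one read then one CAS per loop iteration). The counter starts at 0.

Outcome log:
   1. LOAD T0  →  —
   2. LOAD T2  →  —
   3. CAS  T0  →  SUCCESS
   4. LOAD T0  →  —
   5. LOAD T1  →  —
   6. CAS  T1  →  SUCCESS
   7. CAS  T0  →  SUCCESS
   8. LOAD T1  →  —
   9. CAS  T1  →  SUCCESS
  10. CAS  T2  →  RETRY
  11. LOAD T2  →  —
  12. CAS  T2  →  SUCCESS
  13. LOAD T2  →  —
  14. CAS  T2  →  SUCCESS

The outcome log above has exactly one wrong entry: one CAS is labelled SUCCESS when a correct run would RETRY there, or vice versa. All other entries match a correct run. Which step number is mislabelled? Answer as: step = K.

Correct run:
[1] T0.load  rd  (counter 0, T0.r 0)
[2] T2.load  rd  (counter 0, T2.r 0)
[3] T0.cas  hit  (counter 1, T0.r 0)
[4] T0.load  rd  (counter 1, T0.r 1)
[5] T1.load  rd  (counter 1, T1.r 1)
[6] T1.cas  hit  (counter 2, T1.r 1)
[7] T0.cas  miss  (counter 2, T0.r 1)
[8] T1.load  rd  (counter 2, T1.r 2)
[9] T1.cas  hit  (counter 3, T1.r 2)
[10] T2.cas  miss  (counter 3, T2.r 0)
[11] T2.load  rd  (counter 3, T2.r 3)
[12] T2.cas  hit  (counter 4, T2.r 3)
[13] T2.load  rd  (counter 4, T2.r 4)
[14] T2.cas  hit  (counter 5, T2.r 4)
Mismatch at 7.

step = 7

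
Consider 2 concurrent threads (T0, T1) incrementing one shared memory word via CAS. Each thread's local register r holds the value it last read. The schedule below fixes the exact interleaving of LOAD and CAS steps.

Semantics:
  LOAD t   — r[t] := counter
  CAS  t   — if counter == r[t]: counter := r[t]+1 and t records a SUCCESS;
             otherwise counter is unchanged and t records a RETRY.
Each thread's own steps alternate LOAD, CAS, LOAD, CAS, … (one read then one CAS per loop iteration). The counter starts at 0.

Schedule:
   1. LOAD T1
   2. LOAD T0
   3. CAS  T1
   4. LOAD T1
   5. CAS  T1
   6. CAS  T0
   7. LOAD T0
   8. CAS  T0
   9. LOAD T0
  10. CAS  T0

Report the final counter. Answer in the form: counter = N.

step 1: T1 LOAD ⇒ load; ctr=0 reg=0
step 2: T0 LOAD ⇒ load; ctr=0 reg=0
step 3: T1 CAS ⇒ ok; ctr=1 reg=0
step 4: T1 LOAD ⇒ load; ctr=1 reg=1
step 5: T1 CAS ⇒ ok; ctr=2 reg=1
step 6: T0 CAS ⇒ retry; ctr=2 reg=0
step 7: T0 LOAD ⇒ load; ctr=2 reg=2
step 8: T0 CAS ⇒ ok; ctr=3 reg=2
step 9: T0 LOAD ⇒ load; ctr=3 reg=3
step 10: T0 CAS ⇒ ok; ctr=4 reg=3

counter = 4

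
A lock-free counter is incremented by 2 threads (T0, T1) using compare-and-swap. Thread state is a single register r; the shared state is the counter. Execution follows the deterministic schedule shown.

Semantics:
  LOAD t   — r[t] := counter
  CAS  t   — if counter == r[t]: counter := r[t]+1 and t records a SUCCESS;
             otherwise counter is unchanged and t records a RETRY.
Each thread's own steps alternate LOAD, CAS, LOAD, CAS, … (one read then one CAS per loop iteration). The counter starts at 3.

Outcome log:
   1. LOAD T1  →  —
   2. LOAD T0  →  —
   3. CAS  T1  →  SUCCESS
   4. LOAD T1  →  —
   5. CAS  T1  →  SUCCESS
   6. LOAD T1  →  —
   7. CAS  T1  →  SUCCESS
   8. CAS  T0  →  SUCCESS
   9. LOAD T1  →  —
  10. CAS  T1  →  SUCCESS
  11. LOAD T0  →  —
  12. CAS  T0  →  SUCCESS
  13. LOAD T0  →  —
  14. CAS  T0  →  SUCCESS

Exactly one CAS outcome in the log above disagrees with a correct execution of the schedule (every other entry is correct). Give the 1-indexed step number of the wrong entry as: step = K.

Re-executing:
1. LOAD T1 → mem=3 r[T1]=3 [LOAD]
2. LOAD T0 → mem=3 r[T0]=3 [LOAD]
3. CAS T1 → mem=4 r[T1]=3 [OK]
4. LOAD T1 → mem=4 r[T1]=4 [LOAD]
5. CAS T1 → mem=5 r[T1]=4 [OK]
6. LOAD T1 → mem=5 r[T1]=5 [LOAD]
7. CAS T1 → mem=6 r[T1]=5 [OK]
8. CAS T0 → mem=6 r[T0]=3 [RETRY]
9. LOAD T1 → mem=6 r[T1]=6 [LOAD]
10. CAS T1 → mem=7 r[T1]=6 [OK]
11. LOAD T0 → mem=7 r[T0]=7 [LOAD]
12. CAS T0 → mem=8 r[T0]=7 [OK]
13. LOAD T0 → mem=8 r[T0]=8 [LOAD]
14. CAS T0 → mem=9 r[T0]=8 [OK]
Flip is step 8.

step = 8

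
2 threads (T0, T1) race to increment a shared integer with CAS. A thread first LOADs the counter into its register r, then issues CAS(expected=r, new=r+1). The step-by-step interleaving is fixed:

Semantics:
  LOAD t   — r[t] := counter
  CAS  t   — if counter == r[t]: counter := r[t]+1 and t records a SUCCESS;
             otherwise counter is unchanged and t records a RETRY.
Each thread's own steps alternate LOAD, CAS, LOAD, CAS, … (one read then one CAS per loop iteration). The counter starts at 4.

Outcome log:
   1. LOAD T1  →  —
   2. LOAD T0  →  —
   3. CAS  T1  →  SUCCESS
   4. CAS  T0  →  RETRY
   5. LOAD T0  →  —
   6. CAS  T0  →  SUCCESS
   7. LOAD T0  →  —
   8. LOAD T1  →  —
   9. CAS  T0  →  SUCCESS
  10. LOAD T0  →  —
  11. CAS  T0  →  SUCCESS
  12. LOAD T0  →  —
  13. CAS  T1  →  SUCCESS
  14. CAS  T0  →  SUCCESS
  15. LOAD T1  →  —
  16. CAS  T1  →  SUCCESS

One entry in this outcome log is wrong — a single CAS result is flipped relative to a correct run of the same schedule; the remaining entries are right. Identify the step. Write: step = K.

step = 13

Reference trace:
#1 T1 reads 4
#2 T0 reads 4
#3 T1 CAS(4→5) writes; counter now 5
#4 T0 CAS(4→5) fails; counter now 5
#5 T0 reads 5
#6 T0 CAS(5→6) writes; counter now 6
#7 T0 reads 6
#8 T1 reads 6
#9 T0 CAS(6→7) writes; counter now 7
#10 T0 reads 7
#11 T0 CAS(7→8) writes; counter now 8
#12 T0 reads 8
#13 T1 CAS(6→7) fails; counter now 8
#14 T0 CAS(8→9) writes; counter now 9
#15 T1 reads 9
#16 T1 CAS(9→10) writes; counter now 10
Flip is step 13.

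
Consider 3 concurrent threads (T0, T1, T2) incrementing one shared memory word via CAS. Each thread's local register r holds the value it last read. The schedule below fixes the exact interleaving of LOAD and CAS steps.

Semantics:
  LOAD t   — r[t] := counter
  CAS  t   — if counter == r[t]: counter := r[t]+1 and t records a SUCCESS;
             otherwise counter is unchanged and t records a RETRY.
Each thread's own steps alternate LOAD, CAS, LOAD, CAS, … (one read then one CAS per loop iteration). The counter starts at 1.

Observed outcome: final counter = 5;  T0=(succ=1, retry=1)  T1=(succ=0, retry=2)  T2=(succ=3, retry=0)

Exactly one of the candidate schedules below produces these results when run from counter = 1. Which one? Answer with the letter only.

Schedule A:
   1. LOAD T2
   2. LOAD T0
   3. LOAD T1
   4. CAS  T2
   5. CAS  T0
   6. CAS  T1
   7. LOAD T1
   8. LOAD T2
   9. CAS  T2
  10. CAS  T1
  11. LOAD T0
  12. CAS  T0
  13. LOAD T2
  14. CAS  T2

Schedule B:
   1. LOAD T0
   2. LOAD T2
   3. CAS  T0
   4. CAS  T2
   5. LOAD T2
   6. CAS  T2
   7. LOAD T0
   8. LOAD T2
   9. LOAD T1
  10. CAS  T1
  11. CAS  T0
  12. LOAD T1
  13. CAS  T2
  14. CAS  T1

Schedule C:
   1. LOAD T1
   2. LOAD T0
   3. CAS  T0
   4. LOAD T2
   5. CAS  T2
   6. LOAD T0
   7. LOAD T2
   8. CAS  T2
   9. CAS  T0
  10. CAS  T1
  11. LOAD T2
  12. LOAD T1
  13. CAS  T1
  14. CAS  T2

A

Tracing schedule A:
#1 T2 reads 1
#2 T0 reads 1
#3 T1 reads 1
#4 T2 CAS(1→2) writes; counter now 2
#5 T0 CAS(1→2) fails; counter now 2
#6 T1 CAS(1→2) fails; counter now 2
#7 T1 reads 2
#8 T2 reads 2
#9 T2 CAS(2→3) writes; counter now 3
#10 T1 CAS(2→3) fails; counter now 3
#11 T0 reads 3
#12 T0 CAS(3→4) writes; counter now 4
#13 T2 reads 4
#14 T2 CAS(4→5) writes; counter now 5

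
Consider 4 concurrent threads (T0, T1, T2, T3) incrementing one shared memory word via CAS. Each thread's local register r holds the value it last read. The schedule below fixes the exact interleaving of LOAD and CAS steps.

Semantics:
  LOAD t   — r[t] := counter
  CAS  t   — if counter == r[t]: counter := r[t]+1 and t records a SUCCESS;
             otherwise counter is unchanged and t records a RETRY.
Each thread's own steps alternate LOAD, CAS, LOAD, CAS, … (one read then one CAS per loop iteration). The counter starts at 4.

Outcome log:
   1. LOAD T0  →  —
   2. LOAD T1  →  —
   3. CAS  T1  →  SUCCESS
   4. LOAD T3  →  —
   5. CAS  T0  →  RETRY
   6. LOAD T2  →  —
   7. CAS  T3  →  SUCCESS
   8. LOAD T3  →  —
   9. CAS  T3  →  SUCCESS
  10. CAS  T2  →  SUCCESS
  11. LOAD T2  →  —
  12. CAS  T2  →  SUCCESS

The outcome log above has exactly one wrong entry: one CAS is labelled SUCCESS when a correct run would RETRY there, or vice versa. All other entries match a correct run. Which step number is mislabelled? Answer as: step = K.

Reference trace:
#1 T0 reads 4
#2 T1 reads 4
#3 T1 CAS(4→5) writes; counter now 5
#4 T3 reads 5
#5 T0 CAS(4→5) fails; counter now 5
#6 T2 reads 5
#7 T3 CAS(5→6) writes; counter now 6
#8 T3 reads 6
#9 T3 CAS(6→7) writes; counter now 7
#10 T2 CAS(5→6) fails; counter now 7
#11 T2 reads 7
#12 T2 CAS(7→8) writes; counter now 8
Mismatch at 10.

step = 10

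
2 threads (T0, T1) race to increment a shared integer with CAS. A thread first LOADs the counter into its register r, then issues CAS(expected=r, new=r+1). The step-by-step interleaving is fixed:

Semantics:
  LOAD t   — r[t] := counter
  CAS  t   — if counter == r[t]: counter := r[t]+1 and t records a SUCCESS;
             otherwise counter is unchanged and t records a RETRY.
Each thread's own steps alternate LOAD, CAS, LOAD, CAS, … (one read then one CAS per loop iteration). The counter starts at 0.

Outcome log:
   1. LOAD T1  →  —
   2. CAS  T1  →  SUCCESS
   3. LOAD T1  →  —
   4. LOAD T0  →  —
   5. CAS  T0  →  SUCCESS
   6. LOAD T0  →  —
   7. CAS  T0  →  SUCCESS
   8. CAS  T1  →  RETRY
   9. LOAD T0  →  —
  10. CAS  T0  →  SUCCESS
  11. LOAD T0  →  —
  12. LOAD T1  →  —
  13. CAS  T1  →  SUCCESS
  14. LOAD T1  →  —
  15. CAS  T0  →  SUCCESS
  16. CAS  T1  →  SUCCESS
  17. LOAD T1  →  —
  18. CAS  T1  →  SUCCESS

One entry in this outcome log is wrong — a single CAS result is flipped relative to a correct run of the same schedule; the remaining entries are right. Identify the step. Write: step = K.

Reference trace:
T1 LOAD — after: cnt=0, r=0 — load
T1 CAS — after: cnt=1, r=0 — ok
T1 LOAD — after: cnt=1, r=1 — load
T0 LOAD — after: cnt=1, r=1 — load
T0 CAS — after: cnt=2, r=1 — ok
T0 LOAD — after: cnt=2, r=2 — load
T0 CAS — after: cnt=3, r=2 — ok
T1 CAS — after: cnt=3, r=1 — retry
T0 LOAD — after: cnt=3, r=3 — load
T0 CAS — after: cnt=4, r=3 — ok
T0 LOAD — after: cnt=4, r=4 — load
T1 LOAD — after: cnt=4, r=4 — load
T1 CAS — after: cnt=5, r=4 — ok
T1 LOAD — after: cnt=5, r=5 — load
T0 CAS — after: cnt=5, r=4 — retry
T1 CAS — after: cnt=6, r=5 — ok
T1 LOAD — after: cnt=6, r=6 — load
T1 CAS — after: cnt=7, r=6 — ok
Log disagrees first at step 15.

step = 15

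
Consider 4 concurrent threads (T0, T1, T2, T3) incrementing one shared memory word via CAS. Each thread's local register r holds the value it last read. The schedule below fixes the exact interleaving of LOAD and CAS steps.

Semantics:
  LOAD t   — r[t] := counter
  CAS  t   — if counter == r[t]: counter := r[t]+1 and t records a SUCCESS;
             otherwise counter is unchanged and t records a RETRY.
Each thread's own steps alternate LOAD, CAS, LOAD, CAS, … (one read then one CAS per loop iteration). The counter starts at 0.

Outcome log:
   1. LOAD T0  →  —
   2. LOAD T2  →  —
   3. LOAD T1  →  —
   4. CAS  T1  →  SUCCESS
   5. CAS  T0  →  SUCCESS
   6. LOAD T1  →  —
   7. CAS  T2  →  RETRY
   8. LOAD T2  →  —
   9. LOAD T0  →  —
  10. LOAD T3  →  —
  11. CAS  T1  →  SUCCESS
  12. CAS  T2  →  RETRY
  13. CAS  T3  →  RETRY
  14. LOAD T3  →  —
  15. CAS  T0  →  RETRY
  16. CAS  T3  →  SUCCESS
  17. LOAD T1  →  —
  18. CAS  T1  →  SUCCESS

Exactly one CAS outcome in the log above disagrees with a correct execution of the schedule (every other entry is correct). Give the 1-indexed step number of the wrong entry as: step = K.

Re-executing:
[1] T0.load  rd  (counter 0, T0.r 0)
[2] T2.load  rd  (counter 0, T2.r 0)
[3] T1.load  rd  (counter 0, T1.r 0)
[4] T1.cas  hit  (counter 1, T1.r 0)
[5] T0.cas  miss  (counter 1, T0.r 0)
[6] T1.load  rd  (counter 1, T1.r 1)
[7] T2.cas  miss  (counter 1, T2.r 0)
[8] T2.load  rd  (counter 1, T2.r 1)
[9] T0.load  rd  (counter 1, T0.r 1)
[10] T3.load  rd  (counter 1, T3.r 1)
[11] T1.cas  hit  (counter 2, T1.r 1)
[12] T2.cas  miss  (counter 2, T2.r 1)
[13] T3.cas  miss  (counter 2, T3.r 1)
[14] T3.load  rd  (counter 2, T3.r 2)
[15] T0.cas  miss  (counter 2, T0.r 1)
[16] T3.cas  hit  (counter 3, T3.r 2)
[17] T1.load  rd  (counter 3, T1.r 3)
[18] T1.cas  hit  (counter 4, T1.r 3)
Mismatch at 5.

step = 5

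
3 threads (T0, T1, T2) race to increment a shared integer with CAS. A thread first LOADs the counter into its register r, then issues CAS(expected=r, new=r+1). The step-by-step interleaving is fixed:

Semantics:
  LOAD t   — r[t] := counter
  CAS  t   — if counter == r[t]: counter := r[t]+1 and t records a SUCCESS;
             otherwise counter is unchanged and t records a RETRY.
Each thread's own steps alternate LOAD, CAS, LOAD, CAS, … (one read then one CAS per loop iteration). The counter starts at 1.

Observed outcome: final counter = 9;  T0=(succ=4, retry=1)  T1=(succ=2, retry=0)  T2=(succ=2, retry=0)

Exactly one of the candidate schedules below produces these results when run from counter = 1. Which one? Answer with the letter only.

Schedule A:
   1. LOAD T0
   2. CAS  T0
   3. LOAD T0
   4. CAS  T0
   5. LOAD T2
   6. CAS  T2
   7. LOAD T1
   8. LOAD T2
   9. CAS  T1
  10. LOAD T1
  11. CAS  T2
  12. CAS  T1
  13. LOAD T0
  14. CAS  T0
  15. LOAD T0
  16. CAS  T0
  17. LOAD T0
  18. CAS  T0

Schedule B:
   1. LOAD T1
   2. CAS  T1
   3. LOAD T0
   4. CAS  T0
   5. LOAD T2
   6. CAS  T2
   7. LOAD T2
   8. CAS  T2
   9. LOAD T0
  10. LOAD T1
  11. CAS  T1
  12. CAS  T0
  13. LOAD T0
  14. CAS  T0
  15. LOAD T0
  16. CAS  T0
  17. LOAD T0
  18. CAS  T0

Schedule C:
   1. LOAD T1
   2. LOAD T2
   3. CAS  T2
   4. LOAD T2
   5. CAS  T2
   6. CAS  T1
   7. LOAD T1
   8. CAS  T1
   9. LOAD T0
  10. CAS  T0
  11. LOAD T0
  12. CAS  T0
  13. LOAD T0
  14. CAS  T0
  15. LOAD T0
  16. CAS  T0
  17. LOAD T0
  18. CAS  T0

B

Simulating candidate B:
#1 T1 reads 1
#2 T1 CAS(1→2) writes; counter now 2
#3 T0 reads 2
#4 T0 CAS(2→3) writes; counter now 3
#5 T2 reads 3
#6 T2 CAS(3→4) writes; counter now 4
#7 T2 reads 4
#8 T2 CAS(4→5) writes; counter now 5
#9 T0 reads 5
#10 T1 reads 5
#11 T1 CAS(5→6) writes; counter now 6
#12 T0 CAS(5→6) fails; counter now 6
#13 T0 reads 6
#14 T0 CAS(6→7) writes; counter now 7
#15 T0 reads 7
#16 T0 CAS(7→8) writes; counter now 8
#17 T0 reads 8
#18 T0 CAS(8→9) writes; counter now 9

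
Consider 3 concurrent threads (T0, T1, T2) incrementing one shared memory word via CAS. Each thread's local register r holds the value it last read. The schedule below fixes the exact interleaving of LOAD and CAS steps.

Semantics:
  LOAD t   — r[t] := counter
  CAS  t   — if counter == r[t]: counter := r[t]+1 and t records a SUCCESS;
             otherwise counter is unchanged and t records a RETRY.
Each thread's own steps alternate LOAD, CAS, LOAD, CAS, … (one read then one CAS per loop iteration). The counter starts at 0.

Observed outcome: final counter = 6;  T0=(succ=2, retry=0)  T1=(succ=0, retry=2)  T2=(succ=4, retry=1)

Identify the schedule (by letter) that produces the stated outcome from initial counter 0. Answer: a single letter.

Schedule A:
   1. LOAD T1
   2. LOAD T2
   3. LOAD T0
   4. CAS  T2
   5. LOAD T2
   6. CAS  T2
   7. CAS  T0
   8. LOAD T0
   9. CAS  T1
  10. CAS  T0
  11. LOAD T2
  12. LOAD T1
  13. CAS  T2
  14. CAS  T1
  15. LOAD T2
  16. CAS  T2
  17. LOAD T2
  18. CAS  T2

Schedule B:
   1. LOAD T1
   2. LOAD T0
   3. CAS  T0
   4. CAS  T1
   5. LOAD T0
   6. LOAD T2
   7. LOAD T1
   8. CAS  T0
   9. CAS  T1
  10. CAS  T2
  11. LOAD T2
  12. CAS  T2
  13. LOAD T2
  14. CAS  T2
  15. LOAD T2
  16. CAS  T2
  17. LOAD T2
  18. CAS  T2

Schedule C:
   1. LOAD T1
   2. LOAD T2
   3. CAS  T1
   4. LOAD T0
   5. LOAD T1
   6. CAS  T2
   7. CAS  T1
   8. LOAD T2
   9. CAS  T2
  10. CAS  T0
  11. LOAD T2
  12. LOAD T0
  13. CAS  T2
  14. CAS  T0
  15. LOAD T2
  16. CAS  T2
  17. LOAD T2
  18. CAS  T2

B

Tracing schedule B:
   1) LOAD T1:  M=0  r_T1=0
   2) LOAD T0:  M=0  r_T0=0
   3) CAS  T0:  M=1  r_T0=0 ✓
   4) CAS  T1:  M=1  r_T1=0 ✗
   5) LOAD T0:  M=1  r_T0=1
   6) LOAD T2:  M=1  r_T2=1
   7) LOAD T1:  M=1  r_T1=1
   8) CAS  T0:  M=2  r_T0=1 ✓
   9) CAS  T1:  M=2  r_T1=1 ✗
  10) CAS  T2:  M=2  r_T2=1 ✗
  11) LOAD T2:  M=2  r_T2=2
  12) CAS  T2:  M=3  r_T2=2 ✓
  13) LOAD T2:  M=3  r_T2=3
  14) CAS  T2:  M=4  r_T2=3 ✓
  15) LOAD T2:  M=4  r_T2=4
  16) CAS  T2:  M=5  r_T2=4 ✓
  17) LOAD T2:  M=5  r_T2=5
  18) CAS  T2:  M=6  r_T2=5 ✓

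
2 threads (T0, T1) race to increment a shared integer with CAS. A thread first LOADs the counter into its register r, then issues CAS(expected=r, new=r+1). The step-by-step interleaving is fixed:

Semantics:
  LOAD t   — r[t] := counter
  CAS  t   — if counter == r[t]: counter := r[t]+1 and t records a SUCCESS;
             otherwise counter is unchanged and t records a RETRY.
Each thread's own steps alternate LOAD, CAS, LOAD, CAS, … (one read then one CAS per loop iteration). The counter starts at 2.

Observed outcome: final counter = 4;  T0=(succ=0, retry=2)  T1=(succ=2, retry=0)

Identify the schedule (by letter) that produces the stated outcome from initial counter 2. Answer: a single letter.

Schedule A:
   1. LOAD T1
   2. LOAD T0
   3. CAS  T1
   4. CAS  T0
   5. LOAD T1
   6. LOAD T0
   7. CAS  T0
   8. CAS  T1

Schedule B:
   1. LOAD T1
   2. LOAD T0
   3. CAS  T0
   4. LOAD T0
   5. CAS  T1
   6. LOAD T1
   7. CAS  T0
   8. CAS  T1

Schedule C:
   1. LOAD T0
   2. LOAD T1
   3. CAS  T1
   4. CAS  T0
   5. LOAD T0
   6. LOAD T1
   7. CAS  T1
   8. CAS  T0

Run C:
1. LOAD T0 → mem=2 r[T0]=2 [LOAD]
2. LOAD T1 → mem=2 r[T1]=2 [LOAD]
3. CAS T1 → mem=3 r[T1]=2 [OK]
4. CAS T0 → mem=3 r[T0]=2 [RETRY]
5. LOAD T0 → mem=3 r[T0]=3 [LOAD]
6. LOAD T1 → mem=3 r[T1]=3 [LOAD]
7. CAS T1 → mem=4 r[T1]=3 [OK]
8. CAS T0 → mem=4 r[T0]=3 [RETRY]

C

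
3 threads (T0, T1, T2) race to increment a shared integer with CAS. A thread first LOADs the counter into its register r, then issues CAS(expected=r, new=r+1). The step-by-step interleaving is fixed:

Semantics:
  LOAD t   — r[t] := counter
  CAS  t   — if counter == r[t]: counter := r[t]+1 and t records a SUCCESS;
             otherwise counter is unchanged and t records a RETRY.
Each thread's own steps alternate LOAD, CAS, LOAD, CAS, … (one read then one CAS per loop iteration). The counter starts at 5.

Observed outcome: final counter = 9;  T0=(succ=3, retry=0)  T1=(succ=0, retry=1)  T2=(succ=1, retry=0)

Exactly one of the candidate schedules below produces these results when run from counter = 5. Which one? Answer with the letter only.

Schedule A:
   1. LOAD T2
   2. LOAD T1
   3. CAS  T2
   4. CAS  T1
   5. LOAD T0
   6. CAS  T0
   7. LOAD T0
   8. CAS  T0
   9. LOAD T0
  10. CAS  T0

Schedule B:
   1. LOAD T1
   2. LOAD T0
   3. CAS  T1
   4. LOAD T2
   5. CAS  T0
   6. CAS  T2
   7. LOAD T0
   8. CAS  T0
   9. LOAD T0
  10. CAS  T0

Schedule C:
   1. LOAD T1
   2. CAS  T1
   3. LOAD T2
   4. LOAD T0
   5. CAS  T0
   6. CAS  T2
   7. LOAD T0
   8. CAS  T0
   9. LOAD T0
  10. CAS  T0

Simulating candidate A:
T2 LOAD — after: cnt=5, r=5 — load
T1 LOAD — after: cnt=5, r=5 — load
T2 CAS — after: cnt=6, r=5 — ok
T1 CAS — after: cnt=6, r=5 — retry
T0 LOAD — after: cnt=6, r=6 — load
T0 CAS — after: cnt=7, r=6 — ok
T0 LOAD — after: cnt=7, r=7 — load
T0 CAS — after: cnt=8, r=7 — ok
T0 LOAD — after: cnt=8, r=8 — load
T0 CAS — after: cnt=9, r=8 — ok

A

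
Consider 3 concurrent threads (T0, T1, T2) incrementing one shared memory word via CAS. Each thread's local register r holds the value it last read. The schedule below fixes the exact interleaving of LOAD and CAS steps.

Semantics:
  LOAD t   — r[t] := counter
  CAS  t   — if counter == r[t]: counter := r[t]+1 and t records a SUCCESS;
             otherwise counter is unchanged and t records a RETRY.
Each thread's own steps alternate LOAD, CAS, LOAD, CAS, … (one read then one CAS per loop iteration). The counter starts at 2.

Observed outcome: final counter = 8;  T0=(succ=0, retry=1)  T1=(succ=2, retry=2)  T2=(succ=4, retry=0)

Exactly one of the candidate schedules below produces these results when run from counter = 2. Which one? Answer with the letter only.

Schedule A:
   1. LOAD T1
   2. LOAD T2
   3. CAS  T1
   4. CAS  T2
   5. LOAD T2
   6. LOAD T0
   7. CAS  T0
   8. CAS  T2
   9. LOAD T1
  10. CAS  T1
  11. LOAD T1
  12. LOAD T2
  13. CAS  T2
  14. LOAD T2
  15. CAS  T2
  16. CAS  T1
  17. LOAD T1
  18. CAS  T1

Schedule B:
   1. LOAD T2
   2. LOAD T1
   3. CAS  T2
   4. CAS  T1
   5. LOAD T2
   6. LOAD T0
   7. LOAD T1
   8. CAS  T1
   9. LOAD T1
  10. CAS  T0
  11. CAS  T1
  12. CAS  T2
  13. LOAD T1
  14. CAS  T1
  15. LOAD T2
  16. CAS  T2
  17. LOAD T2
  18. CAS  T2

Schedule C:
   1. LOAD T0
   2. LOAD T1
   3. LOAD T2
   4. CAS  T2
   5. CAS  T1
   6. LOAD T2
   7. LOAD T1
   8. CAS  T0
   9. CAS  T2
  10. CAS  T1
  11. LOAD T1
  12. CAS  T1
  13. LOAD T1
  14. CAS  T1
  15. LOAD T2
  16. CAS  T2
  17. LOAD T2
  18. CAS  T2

Simulating candidate C:
[1] T0.load  rd  (counter 2, T0.r 2)
[2] T1.load  rd  (counter 2, T1.r 2)
[3] T2.load  rd  (counter 2, T2.r 2)
[4] T2.cas  hit  (counter 3, T2.r 2)
[5] T1.cas  miss  (counter 3, T1.r 2)
[6] T2.load  rd  (counter 3, T2.r 3)
[7] T1.load  rd  (counter 3, T1.r 3)
[8] T0.cas  miss  (counter 3, T0.r 2)
[9] T2.cas  hit  (counter 4, T2.r 3)
[10] T1.cas  miss  (counter 4, T1.r 3)
[11] T1.load  rd  (counter 4, T1.r 4)
[12] T1.cas  hit  (counter 5, T1.r 4)
[13] T1.load  rd  (counter 5, T1.r 5)
[14] T1.cas  hit  (counter 6, T1.r 5)
[15] T2.load  rd  (counter 6, T2.r 6)
[16] T2.cas  hit  (counter 7, T2.r 6)
[17] T2.load  rd  (counter 7, T2.r 7)
[18] T2.cas  hit  (counter 8, T2.r 7)

C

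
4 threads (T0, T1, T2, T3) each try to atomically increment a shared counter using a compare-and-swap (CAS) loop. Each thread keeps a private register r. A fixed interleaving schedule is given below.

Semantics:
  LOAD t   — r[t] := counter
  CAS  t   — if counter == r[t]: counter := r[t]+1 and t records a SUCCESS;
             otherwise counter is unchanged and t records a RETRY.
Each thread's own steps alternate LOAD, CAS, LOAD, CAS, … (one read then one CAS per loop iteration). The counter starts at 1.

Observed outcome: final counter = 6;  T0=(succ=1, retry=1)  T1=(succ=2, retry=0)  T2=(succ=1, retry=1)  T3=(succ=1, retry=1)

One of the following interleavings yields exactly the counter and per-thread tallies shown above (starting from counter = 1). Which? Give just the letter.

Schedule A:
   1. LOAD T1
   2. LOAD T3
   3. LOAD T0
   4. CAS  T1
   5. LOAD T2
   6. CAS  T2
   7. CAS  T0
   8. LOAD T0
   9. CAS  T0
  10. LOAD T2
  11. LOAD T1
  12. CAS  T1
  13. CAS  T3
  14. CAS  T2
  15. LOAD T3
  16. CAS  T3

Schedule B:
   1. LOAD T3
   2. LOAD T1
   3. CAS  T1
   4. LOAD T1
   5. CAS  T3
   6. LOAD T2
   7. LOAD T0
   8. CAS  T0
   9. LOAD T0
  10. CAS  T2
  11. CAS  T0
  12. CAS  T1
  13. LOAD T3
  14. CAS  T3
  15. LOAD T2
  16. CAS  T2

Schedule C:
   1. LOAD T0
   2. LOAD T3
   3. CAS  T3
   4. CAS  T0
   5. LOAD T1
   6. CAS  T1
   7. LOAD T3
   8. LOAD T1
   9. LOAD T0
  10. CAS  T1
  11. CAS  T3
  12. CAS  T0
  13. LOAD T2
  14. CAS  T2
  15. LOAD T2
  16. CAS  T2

Simulating candidate A:
T1 LOAD — after: cnt=1, r=1 — load
T3 LOAD — after: cnt=1, r=1 — load
T0 LOAD — after: cnt=1, r=1 — load
T1 CAS — after: cnt=2, r=1 — ok
T2 LOAD — after: cnt=2, r=2 — load
T2 CAS — after: cnt=3, r=2 — ok
T0 CAS — after: cnt=3, r=1 — retry
T0 LOAD — after: cnt=3, r=3 — load
T0 CAS — after: cnt=4, r=3 — ok
T2 LOAD — after: cnt=4, r=4 — load
T1 LOAD — after: cnt=4, r=4 — load
T1 CAS — after: cnt=5, r=4 — ok
T3 CAS — after: cnt=5, r=1 — retry
T2 CAS — after: cnt=5, r=4 — retry
T3 LOAD — after: cnt=5, r=5 — load
T3 CAS — after: cnt=6, r=5 — ok

A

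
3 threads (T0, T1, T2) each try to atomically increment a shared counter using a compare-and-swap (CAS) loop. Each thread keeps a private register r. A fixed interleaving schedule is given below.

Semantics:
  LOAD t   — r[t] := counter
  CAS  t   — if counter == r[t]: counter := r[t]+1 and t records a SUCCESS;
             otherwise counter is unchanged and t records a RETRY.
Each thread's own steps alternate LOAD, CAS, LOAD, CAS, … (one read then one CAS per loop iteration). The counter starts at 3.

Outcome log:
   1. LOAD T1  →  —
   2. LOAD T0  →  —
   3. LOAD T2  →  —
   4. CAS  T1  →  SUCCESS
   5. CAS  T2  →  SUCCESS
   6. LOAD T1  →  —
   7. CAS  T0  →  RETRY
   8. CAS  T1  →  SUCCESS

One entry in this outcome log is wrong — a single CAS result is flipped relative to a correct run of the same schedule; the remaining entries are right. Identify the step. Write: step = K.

step = 5

Reference trace:
   1) LOAD T1:  M=3  r_T1=3
   2) LOAD T0:  M=3  r_T0=3
   3) LOAD T2:  M=3  r_T2=3
   4) CAS  T1:  M=4  r_T1=3 ✓
   5) CAS  T2:  M=4  r_T2=3 ✗
   6) LOAD T1:  M=4  r_T1=4
   7) CAS  T0:  M=4  r_T0=3 ✗
   8) CAS  T1:  M=5  r_T1=4 ✓
Log disagrees first at step 5.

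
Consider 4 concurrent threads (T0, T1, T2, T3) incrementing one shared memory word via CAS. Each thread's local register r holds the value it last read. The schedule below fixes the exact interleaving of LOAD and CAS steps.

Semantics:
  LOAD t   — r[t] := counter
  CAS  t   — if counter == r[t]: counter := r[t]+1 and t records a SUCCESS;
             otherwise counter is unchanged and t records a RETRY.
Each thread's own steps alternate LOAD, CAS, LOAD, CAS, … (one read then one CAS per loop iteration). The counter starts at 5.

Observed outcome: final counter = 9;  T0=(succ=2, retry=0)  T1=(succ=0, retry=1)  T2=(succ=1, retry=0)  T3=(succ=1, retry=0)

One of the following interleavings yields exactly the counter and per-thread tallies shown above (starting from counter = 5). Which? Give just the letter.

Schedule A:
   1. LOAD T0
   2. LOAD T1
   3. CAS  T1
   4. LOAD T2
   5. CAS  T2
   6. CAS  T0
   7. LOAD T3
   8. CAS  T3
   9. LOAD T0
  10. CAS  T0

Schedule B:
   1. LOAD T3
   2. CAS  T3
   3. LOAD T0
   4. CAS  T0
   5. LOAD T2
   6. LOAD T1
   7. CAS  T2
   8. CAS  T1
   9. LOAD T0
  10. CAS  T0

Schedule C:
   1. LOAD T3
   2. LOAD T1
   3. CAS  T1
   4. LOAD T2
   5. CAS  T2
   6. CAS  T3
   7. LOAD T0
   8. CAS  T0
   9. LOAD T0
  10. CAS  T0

B

Run B:
#1 T3 reads 5
#2 T3 CAS(5→6) writes; counter now 6
#3 T0 reads 6
#4 T0 CAS(6→7) writes; counter now 7
#5 T2 reads 7
#6 T1 reads 7
#7 T2 CAS(7→8) writes; counter now 8
#8 T1 CAS(7→8) fails; counter now 8
#9 T0 reads 8
#10 T0 CAS(8→9) writes; counter now 9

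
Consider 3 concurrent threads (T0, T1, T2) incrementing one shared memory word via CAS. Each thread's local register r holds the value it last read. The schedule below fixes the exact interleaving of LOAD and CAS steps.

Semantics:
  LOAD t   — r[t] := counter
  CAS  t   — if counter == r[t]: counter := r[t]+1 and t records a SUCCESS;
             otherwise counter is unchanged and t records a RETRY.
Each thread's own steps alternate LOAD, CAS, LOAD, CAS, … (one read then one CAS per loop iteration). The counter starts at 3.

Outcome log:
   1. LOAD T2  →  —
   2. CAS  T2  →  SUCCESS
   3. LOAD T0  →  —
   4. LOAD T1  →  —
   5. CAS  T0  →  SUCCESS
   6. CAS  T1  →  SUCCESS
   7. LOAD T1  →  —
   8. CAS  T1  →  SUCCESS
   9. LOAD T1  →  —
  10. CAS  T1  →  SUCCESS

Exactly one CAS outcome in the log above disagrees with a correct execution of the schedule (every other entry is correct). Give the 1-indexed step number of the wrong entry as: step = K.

Reference trace:
[1] T2.load  rd  (counter 3, T2.r 3)
[2] T2.cas  hit  (counter 4, T2.r 3)
[3] T0.load  rd  (counter 4, T0.r 4)
[4] T1.load  rd  (counter 4, T1.r 4)
[5] T0.cas  hit  (counter 5, T0.r 4)
[6] T1.cas  miss  (counter 5, T1.r 4)
[7] T1.load  rd  (counter 5, T1.r 5)
[8] T1.cas  hit  (counter 6, T1.r 5)
[9] T1.load  rd  (counter 6, T1.r 6)
[10] T1.cas  hit  (counter 7, T1.r 6)
Flip is step 6.

step = 6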